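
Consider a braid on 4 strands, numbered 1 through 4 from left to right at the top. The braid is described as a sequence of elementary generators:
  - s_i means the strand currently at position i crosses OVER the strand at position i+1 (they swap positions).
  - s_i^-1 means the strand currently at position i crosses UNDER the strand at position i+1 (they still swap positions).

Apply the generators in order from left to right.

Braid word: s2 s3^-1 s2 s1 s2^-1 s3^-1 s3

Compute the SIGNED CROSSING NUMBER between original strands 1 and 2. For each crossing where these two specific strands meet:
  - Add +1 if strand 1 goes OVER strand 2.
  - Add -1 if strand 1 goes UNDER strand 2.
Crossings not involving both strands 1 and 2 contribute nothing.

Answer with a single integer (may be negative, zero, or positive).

Gen 1: crossing 2x3. Both 1&2? no. Sum: 0
Gen 2: crossing 2x4. Both 1&2? no. Sum: 0
Gen 3: crossing 3x4. Both 1&2? no. Sum: 0
Gen 4: crossing 1x4. Both 1&2? no. Sum: 0
Gen 5: crossing 1x3. Both 1&2? no. Sum: 0
Gen 6: 1 under 2. Both 1&2? yes. Contrib: -1. Sum: -1
Gen 7: 2 over 1. Both 1&2? yes. Contrib: -1. Sum: -2

Answer: -2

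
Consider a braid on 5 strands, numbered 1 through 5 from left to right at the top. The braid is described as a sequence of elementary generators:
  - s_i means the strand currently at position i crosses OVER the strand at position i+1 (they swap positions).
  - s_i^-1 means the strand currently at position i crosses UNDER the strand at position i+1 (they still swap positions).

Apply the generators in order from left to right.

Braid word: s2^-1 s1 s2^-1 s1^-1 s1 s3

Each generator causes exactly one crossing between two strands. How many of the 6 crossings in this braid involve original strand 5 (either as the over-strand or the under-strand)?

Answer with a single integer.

Gen 1: crossing 2x3. Involves strand 5? no. Count so far: 0
Gen 2: crossing 1x3. Involves strand 5? no. Count so far: 0
Gen 3: crossing 1x2. Involves strand 5? no. Count so far: 0
Gen 4: crossing 3x2. Involves strand 5? no. Count so far: 0
Gen 5: crossing 2x3. Involves strand 5? no. Count so far: 0
Gen 6: crossing 1x4. Involves strand 5? no. Count so far: 0

Answer: 0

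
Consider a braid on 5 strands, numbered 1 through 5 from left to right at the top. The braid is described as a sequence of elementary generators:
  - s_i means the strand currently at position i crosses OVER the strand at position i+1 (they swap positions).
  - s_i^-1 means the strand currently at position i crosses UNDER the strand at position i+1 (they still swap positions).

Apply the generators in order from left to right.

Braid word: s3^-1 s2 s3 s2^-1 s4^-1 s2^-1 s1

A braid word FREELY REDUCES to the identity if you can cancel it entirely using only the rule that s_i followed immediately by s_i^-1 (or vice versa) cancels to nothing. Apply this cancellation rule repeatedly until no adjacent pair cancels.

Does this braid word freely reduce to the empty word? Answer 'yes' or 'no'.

Answer: no

Derivation:
Gen 1 (s3^-1): push. Stack: [s3^-1]
Gen 2 (s2): push. Stack: [s3^-1 s2]
Gen 3 (s3): push. Stack: [s3^-1 s2 s3]
Gen 4 (s2^-1): push. Stack: [s3^-1 s2 s3 s2^-1]
Gen 5 (s4^-1): push. Stack: [s3^-1 s2 s3 s2^-1 s4^-1]
Gen 6 (s2^-1): push. Stack: [s3^-1 s2 s3 s2^-1 s4^-1 s2^-1]
Gen 7 (s1): push. Stack: [s3^-1 s2 s3 s2^-1 s4^-1 s2^-1 s1]
Reduced word: s3^-1 s2 s3 s2^-1 s4^-1 s2^-1 s1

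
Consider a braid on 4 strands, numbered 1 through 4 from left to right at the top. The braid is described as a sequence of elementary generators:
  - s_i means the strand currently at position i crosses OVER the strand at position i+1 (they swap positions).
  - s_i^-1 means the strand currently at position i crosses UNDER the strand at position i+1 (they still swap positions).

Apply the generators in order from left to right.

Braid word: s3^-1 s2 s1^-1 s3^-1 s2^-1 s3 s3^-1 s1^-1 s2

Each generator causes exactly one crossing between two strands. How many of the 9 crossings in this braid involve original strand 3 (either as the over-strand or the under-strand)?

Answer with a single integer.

Answer: 4

Derivation:
Gen 1: crossing 3x4. Involves strand 3? yes. Count so far: 1
Gen 2: crossing 2x4. Involves strand 3? no. Count so far: 1
Gen 3: crossing 1x4. Involves strand 3? no. Count so far: 1
Gen 4: crossing 2x3. Involves strand 3? yes. Count so far: 2
Gen 5: crossing 1x3. Involves strand 3? yes. Count so far: 3
Gen 6: crossing 1x2. Involves strand 3? no. Count so far: 3
Gen 7: crossing 2x1. Involves strand 3? no. Count so far: 3
Gen 8: crossing 4x3. Involves strand 3? yes. Count so far: 4
Gen 9: crossing 4x1. Involves strand 3? no. Count so far: 4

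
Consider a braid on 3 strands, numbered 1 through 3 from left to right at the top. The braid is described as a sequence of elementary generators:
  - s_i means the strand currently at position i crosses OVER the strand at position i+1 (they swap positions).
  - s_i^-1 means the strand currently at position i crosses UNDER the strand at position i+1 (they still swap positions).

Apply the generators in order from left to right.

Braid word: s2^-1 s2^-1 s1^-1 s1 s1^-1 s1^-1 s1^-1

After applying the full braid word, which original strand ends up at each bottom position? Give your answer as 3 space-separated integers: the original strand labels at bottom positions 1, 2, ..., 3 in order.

Gen 1 (s2^-1): strand 2 crosses under strand 3. Perm now: [1 3 2]
Gen 2 (s2^-1): strand 3 crosses under strand 2. Perm now: [1 2 3]
Gen 3 (s1^-1): strand 1 crosses under strand 2. Perm now: [2 1 3]
Gen 4 (s1): strand 2 crosses over strand 1. Perm now: [1 2 3]
Gen 5 (s1^-1): strand 1 crosses under strand 2. Perm now: [2 1 3]
Gen 6 (s1^-1): strand 2 crosses under strand 1. Perm now: [1 2 3]
Gen 7 (s1^-1): strand 1 crosses under strand 2. Perm now: [2 1 3]

Answer: 2 1 3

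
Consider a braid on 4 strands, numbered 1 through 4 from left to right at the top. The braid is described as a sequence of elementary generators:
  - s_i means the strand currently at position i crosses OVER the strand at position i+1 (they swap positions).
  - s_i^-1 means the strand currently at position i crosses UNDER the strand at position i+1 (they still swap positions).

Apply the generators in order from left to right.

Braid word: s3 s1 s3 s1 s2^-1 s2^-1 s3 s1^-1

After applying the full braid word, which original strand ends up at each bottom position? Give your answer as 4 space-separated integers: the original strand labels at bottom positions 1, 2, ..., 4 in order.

Answer: 2 1 4 3

Derivation:
Gen 1 (s3): strand 3 crosses over strand 4. Perm now: [1 2 4 3]
Gen 2 (s1): strand 1 crosses over strand 2. Perm now: [2 1 4 3]
Gen 3 (s3): strand 4 crosses over strand 3. Perm now: [2 1 3 4]
Gen 4 (s1): strand 2 crosses over strand 1. Perm now: [1 2 3 4]
Gen 5 (s2^-1): strand 2 crosses under strand 3. Perm now: [1 3 2 4]
Gen 6 (s2^-1): strand 3 crosses under strand 2. Perm now: [1 2 3 4]
Gen 7 (s3): strand 3 crosses over strand 4. Perm now: [1 2 4 3]
Gen 8 (s1^-1): strand 1 crosses under strand 2. Perm now: [2 1 4 3]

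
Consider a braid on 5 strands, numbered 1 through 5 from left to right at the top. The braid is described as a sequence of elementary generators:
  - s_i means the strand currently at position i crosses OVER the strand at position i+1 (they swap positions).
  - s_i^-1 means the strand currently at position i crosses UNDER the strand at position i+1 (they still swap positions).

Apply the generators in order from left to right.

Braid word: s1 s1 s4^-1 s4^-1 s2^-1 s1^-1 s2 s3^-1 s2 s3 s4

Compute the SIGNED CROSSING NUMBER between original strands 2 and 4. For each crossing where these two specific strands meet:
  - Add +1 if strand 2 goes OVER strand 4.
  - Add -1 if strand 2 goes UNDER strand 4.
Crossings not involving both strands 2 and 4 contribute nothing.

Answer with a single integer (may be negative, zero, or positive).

Gen 1: crossing 1x2. Both 2&4? no. Sum: 0
Gen 2: crossing 2x1. Both 2&4? no. Sum: 0
Gen 3: crossing 4x5. Both 2&4? no. Sum: 0
Gen 4: crossing 5x4. Both 2&4? no. Sum: 0
Gen 5: crossing 2x3. Both 2&4? no. Sum: 0
Gen 6: crossing 1x3. Both 2&4? no. Sum: 0
Gen 7: crossing 1x2. Both 2&4? no. Sum: 0
Gen 8: crossing 1x4. Both 2&4? no. Sum: 0
Gen 9: 2 over 4. Both 2&4? yes. Contrib: +1. Sum: 1
Gen 10: crossing 2x1. Both 2&4? no. Sum: 1
Gen 11: crossing 2x5. Both 2&4? no. Sum: 1

Answer: 1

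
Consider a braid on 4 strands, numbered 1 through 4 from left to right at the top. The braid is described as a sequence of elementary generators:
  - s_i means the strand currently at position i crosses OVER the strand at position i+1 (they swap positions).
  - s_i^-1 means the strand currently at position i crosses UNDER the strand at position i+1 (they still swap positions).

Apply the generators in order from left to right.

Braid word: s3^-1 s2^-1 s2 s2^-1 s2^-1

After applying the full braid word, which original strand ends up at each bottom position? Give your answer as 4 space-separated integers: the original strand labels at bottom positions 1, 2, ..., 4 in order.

Gen 1 (s3^-1): strand 3 crosses under strand 4. Perm now: [1 2 4 3]
Gen 2 (s2^-1): strand 2 crosses under strand 4. Perm now: [1 4 2 3]
Gen 3 (s2): strand 4 crosses over strand 2. Perm now: [1 2 4 3]
Gen 4 (s2^-1): strand 2 crosses under strand 4. Perm now: [1 4 2 3]
Gen 5 (s2^-1): strand 4 crosses under strand 2. Perm now: [1 2 4 3]

Answer: 1 2 4 3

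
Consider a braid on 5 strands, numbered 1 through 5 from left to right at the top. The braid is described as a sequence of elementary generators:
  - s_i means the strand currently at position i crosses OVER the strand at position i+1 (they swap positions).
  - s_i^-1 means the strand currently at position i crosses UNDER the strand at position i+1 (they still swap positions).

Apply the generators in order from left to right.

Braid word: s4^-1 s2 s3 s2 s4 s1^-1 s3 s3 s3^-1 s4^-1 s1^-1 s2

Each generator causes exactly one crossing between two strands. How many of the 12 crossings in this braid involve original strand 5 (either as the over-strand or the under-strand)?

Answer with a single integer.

Answer: 6

Derivation:
Gen 1: crossing 4x5. Involves strand 5? yes. Count so far: 1
Gen 2: crossing 2x3. Involves strand 5? no. Count so far: 1
Gen 3: crossing 2x5. Involves strand 5? yes. Count so far: 2
Gen 4: crossing 3x5. Involves strand 5? yes. Count so far: 3
Gen 5: crossing 2x4. Involves strand 5? no. Count so far: 3
Gen 6: crossing 1x5. Involves strand 5? yes. Count so far: 4
Gen 7: crossing 3x4. Involves strand 5? no. Count so far: 4
Gen 8: crossing 4x3. Involves strand 5? no. Count so far: 4
Gen 9: crossing 3x4. Involves strand 5? no. Count so far: 4
Gen 10: crossing 3x2. Involves strand 5? no. Count so far: 4
Gen 11: crossing 5x1. Involves strand 5? yes. Count so far: 5
Gen 12: crossing 5x4. Involves strand 5? yes. Count so far: 6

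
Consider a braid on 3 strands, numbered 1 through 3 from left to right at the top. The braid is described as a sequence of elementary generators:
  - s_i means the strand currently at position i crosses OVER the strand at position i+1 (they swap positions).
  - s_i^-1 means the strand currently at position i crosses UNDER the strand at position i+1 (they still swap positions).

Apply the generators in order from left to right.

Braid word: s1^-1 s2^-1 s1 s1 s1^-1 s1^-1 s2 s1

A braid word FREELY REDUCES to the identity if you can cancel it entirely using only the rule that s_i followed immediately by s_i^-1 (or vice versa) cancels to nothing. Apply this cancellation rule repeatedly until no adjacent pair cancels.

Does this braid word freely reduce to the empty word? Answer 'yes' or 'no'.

Answer: yes

Derivation:
Gen 1 (s1^-1): push. Stack: [s1^-1]
Gen 2 (s2^-1): push. Stack: [s1^-1 s2^-1]
Gen 3 (s1): push. Stack: [s1^-1 s2^-1 s1]
Gen 4 (s1): push. Stack: [s1^-1 s2^-1 s1 s1]
Gen 5 (s1^-1): cancels prior s1. Stack: [s1^-1 s2^-1 s1]
Gen 6 (s1^-1): cancels prior s1. Stack: [s1^-1 s2^-1]
Gen 7 (s2): cancels prior s2^-1. Stack: [s1^-1]
Gen 8 (s1): cancels prior s1^-1. Stack: []
Reduced word: (empty)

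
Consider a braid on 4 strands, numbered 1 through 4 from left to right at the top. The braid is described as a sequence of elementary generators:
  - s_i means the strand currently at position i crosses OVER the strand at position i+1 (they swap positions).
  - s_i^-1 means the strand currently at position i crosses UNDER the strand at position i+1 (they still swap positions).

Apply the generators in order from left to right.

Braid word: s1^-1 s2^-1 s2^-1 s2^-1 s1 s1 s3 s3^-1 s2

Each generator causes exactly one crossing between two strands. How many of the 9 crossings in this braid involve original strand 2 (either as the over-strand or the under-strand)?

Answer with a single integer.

Answer: 3

Derivation:
Gen 1: crossing 1x2. Involves strand 2? yes. Count so far: 1
Gen 2: crossing 1x3. Involves strand 2? no. Count so far: 1
Gen 3: crossing 3x1. Involves strand 2? no. Count so far: 1
Gen 4: crossing 1x3. Involves strand 2? no. Count so far: 1
Gen 5: crossing 2x3. Involves strand 2? yes. Count so far: 2
Gen 6: crossing 3x2. Involves strand 2? yes. Count so far: 3
Gen 7: crossing 1x4. Involves strand 2? no. Count so far: 3
Gen 8: crossing 4x1. Involves strand 2? no. Count so far: 3
Gen 9: crossing 3x1. Involves strand 2? no. Count so far: 3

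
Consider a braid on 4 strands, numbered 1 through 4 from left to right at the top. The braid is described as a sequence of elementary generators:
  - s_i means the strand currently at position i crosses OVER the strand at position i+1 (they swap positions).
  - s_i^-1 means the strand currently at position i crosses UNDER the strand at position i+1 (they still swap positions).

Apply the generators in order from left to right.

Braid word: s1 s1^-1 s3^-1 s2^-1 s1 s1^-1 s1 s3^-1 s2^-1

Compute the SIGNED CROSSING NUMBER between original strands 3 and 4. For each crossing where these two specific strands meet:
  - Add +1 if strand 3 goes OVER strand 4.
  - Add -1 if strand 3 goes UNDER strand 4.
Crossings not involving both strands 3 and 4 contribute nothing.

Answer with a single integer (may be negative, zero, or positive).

Answer: -1

Derivation:
Gen 1: crossing 1x2. Both 3&4? no. Sum: 0
Gen 2: crossing 2x1. Both 3&4? no. Sum: 0
Gen 3: 3 under 4. Both 3&4? yes. Contrib: -1. Sum: -1
Gen 4: crossing 2x4. Both 3&4? no. Sum: -1
Gen 5: crossing 1x4. Both 3&4? no. Sum: -1
Gen 6: crossing 4x1. Both 3&4? no. Sum: -1
Gen 7: crossing 1x4. Both 3&4? no. Sum: -1
Gen 8: crossing 2x3. Both 3&4? no. Sum: -1
Gen 9: crossing 1x3. Both 3&4? no. Sum: -1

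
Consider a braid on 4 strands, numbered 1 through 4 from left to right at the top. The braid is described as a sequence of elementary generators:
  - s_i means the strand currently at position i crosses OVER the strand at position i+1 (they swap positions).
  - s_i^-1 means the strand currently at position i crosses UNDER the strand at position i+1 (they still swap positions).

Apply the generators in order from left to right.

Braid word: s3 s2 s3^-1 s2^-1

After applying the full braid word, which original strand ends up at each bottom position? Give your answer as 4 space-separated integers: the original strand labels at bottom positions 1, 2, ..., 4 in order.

Answer: 1 3 4 2

Derivation:
Gen 1 (s3): strand 3 crosses over strand 4. Perm now: [1 2 4 3]
Gen 2 (s2): strand 2 crosses over strand 4. Perm now: [1 4 2 3]
Gen 3 (s3^-1): strand 2 crosses under strand 3. Perm now: [1 4 3 2]
Gen 4 (s2^-1): strand 4 crosses under strand 3. Perm now: [1 3 4 2]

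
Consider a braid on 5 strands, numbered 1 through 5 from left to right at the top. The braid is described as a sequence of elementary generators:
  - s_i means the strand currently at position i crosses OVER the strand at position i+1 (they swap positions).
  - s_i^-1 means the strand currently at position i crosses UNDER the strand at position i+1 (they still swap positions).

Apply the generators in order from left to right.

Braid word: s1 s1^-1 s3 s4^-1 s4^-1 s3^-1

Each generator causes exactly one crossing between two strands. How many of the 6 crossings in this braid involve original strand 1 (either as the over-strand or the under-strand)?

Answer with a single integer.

Answer: 2

Derivation:
Gen 1: crossing 1x2. Involves strand 1? yes. Count so far: 1
Gen 2: crossing 2x1. Involves strand 1? yes. Count so far: 2
Gen 3: crossing 3x4. Involves strand 1? no. Count so far: 2
Gen 4: crossing 3x5. Involves strand 1? no. Count so far: 2
Gen 5: crossing 5x3. Involves strand 1? no. Count so far: 2
Gen 6: crossing 4x3. Involves strand 1? no. Count so far: 2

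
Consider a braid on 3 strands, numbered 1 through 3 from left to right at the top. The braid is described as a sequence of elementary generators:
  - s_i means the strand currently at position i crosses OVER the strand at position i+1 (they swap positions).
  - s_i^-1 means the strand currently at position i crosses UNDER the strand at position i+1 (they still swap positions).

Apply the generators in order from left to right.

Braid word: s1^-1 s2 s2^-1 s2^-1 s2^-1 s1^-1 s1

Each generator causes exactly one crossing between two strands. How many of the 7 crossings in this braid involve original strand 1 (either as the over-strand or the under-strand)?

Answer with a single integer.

Gen 1: crossing 1x2. Involves strand 1? yes. Count so far: 1
Gen 2: crossing 1x3. Involves strand 1? yes. Count so far: 2
Gen 3: crossing 3x1. Involves strand 1? yes. Count so far: 3
Gen 4: crossing 1x3. Involves strand 1? yes. Count so far: 4
Gen 5: crossing 3x1. Involves strand 1? yes. Count so far: 5
Gen 6: crossing 2x1. Involves strand 1? yes. Count so far: 6
Gen 7: crossing 1x2. Involves strand 1? yes. Count so far: 7

Answer: 7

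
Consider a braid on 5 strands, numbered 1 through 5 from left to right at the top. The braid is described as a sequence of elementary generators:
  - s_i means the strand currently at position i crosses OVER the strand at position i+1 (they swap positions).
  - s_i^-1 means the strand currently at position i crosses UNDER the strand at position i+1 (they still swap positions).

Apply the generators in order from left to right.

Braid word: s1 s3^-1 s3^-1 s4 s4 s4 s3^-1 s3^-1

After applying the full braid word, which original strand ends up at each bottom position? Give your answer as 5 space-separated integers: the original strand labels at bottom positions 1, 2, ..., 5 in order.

Answer: 2 1 3 5 4

Derivation:
Gen 1 (s1): strand 1 crosses over strand 2. Perm now: [2 1 3 4 5]
Gen 2 (s3^-1): strand 3 crosses under strand 4. Perm now: [2 1 4 3 5]
Gen 3 (s3^-1): strand 4 crosses under strand 3. Perm now: [2 1 3 4 5]
Gen 4 (s4): strand 4 crosses over strand 5. Perm now: [2 1 3 5 4]
Gen 5 (s4): strand 5 crosses over strand 4. Perm now: [2 1 3 4 5]
Gen 6 (s4): strand 4 crosses over strand 5. Perm now: [2 1 3 5 4]
Gen 7 (s3^-1): strand 3 crosses under strand 5. Perm now: [2 1 5 3 4]
Gen 8 (s3^-1): strand 5 crosses under strand 3. Perm now: [2 1 3 5 4]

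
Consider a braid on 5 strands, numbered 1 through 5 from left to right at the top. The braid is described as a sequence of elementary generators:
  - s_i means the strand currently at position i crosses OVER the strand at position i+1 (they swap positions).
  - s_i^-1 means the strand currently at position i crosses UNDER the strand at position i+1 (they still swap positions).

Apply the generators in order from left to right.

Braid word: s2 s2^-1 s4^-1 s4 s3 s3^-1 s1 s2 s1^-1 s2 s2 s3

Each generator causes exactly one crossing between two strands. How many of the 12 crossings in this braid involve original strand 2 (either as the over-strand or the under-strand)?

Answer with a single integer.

Gen 1: crossing 2x3. Involves strand 2? yes. Count so far: 1
Gen 2: crossing 3x2. Involves strand 2? yes. Count so far: 2
Gen 3: crossing 4x5. Involves strand 2? no. Count so far: 2
Gen 4: crossing 5x4. Involves strand 2? no. Count so far: 2
Gen 5: crossing 3x4. Involves strand 2? no. Count so far: 2
Gen 6: crossing 4x3. Involves strand 2? no. Count so far: 2
Gen 7: crossing 1x2. Involves strand 2? yes. Count so far: 3
Gen 8: crossing 1x3. Involves strand 2? no. Count so far: 3
Gen 9: crossing 2x3. Involves strand 2? yes. Count so far: 4
Gen 10: crossing 2x1. Involves strand 2? yes. Count so far: 5
Gen 11: crossing 1x2. Involves strand 2? yes. Count so far: 6
Gen 12: crossing 1x4. Involves strand 2? no. Count so far: 6

Answer: 6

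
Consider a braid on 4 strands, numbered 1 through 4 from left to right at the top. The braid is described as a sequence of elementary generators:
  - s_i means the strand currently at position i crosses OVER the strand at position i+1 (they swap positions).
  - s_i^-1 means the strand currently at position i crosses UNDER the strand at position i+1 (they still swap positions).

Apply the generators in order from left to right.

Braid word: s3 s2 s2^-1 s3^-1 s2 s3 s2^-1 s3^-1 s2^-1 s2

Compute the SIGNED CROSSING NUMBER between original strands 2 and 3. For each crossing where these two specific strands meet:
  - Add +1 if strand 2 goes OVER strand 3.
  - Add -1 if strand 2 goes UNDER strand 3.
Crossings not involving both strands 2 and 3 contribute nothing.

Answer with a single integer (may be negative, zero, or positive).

Answer: 2

Derivation:
Gen 1: crossing 3x4. Both 2&3? no. Sum: 0
Gen 2: crossing 2x4. Both 2&3? no. Sum: 0
Gen 3: crossing 4x2. Both 2&3? no. Sum: 0
Gen 4: crossing 4x3. Both 2&3? no. Sum: 0
Gen 5: 2 over 3. Both 2&3? yes. Contrib: +1. Sum: 1
Gen 6: crossing 2x4. Both 2&3? no. Sum: 1
Gen 7: crossing 3x4. Both 2&3? no. Sum: 1
Gen 8: 3 under 2. Both 2&3? yes. Contrib: +1. Sum: 2
Gen 9: crossing 4x2. Both 2&3? no. Sum: 2
Gen 10: crossing 2x4. Both 2&3? no. Sum: 2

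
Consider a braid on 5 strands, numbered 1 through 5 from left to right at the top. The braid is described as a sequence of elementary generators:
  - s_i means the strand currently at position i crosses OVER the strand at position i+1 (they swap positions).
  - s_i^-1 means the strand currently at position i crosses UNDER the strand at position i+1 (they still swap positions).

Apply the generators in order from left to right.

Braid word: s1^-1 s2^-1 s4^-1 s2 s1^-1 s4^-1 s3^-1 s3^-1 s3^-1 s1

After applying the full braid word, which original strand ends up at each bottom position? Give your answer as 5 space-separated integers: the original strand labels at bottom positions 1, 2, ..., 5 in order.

Answer: 2 1 4 3 5

Derivation:
Gen 1 (s1^-1): strand 1 crosses under strand 2. Perm now: [2 1 3 4 5]
Gen 2 (s2^-1): strand 1 crosses under strand 3. Perm now: [2 3 1 4 5]
Gen 3 (s4^-1): strand 4 crosses under strand 5. Perm now: [2 3 1 5 4]
Gen 4 (s2): strand 3 crosses over strand 1. Perm now: [2 1 3 5 4]
Gen 5 (s1^-1): strand 2 crosses under strand 1. Perm now: [1 2 3 5 4]
Gen 6 (s4^-1): strand 5 crosses under strand 4. Perm now: [1 2 3 4 5]
Gen 7 (s3^-1): strand 3 crosses under strand 4. Perm now: [1 2 4 3 5]
Gen 8 (s3^-1): strand 4 crosses under strand 3. Perm now: [1 2 3 4 5]
Gen 9 (s3^-1): strand 3 crosses under strand 4. Perm now: [1 2 4 3 5]
Gen 10 (s1): strand 1 crosses over strand 2. Perm now: [2 1 4 3 5]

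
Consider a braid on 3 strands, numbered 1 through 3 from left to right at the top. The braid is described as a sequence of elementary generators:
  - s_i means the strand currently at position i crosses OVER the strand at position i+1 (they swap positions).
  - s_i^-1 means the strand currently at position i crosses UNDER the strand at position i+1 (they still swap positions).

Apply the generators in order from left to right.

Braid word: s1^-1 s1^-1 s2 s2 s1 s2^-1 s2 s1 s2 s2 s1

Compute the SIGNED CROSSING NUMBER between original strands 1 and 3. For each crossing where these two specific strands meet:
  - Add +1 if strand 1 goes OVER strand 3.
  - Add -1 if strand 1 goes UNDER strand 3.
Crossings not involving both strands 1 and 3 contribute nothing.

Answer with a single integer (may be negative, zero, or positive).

Answer: -2

Derivation:
Gen 1: crossing 1x2. Both 1&3? no. Sum: 0
Gen 2: crossing 2x1. Both 1&3? no. Sum: 0
Gen 3: crossing 2x3. Both 1&3? no. Sum: 0
Gen 4: crossing 3x2. Both 1&3? no. Sum: 0
Gen 5: crossing 1x2. Both 1&3? no. Sum: 0
Gen 6: 1 under 3. Both 1&3? yes. Contrib: -1. Sum: -1
Gen 7: 3 over 1. Both 1&3? yes. Contrib: -1. Sum: -2
Gen 8: crossing 2x1. Both 1&3? no. Sum: -2
Gen 9: crossing 2x3. Both 1&3? no. Sum: -2
Gen 10: crossing 3x2. Both 1&3? no. Sum: -2
Gen 11: crossing 1x2. Both 1&3? no. Sum: -2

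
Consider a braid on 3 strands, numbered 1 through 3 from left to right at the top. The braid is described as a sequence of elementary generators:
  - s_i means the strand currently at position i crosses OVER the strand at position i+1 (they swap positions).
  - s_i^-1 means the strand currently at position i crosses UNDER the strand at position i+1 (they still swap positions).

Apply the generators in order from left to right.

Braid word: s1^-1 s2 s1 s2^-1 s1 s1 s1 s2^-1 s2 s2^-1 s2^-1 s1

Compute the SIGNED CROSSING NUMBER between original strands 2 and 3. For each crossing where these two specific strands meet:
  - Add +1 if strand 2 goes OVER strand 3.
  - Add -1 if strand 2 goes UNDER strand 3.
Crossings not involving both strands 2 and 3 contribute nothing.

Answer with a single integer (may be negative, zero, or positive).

Gen 1: crossing 1x2. Both 2&3? no. Sum: 0
Gen 2: crossing 1x3. Both 2&3? no. Sum: 0
Gen 3: 2 over 3. Both 2&3? yes. Contrib: +1. Sum: 1
Gen 4: crossing 2x1. Both 2&3? no. Sum: 1
Gen 5: crossing 3x1. Both 2&3? no. Sum: 1
Gen 6: crossing 1x3. Both 2&3? no. Sum: 1
Gen 7: crossing 3x1. Both 2&3? no. Sum: 1
Gen 8: 3 under 2. Both 2&3? yes. Contrib: +1. Sum: 2
Gen 9: 2 over 3. Both 2&3? yes. Contrib: +1. Sum: 3
Gen 10: 3 under 2. Both 2&3? yes. Contrib: +1. Sum: 4
Gen 11: 2 under 3. Both 2&3? yes. Contrib: -1. Sum: 3
Gen 12: crossing 1x3. Both 2&3? no. Sum: 3

Answer: 3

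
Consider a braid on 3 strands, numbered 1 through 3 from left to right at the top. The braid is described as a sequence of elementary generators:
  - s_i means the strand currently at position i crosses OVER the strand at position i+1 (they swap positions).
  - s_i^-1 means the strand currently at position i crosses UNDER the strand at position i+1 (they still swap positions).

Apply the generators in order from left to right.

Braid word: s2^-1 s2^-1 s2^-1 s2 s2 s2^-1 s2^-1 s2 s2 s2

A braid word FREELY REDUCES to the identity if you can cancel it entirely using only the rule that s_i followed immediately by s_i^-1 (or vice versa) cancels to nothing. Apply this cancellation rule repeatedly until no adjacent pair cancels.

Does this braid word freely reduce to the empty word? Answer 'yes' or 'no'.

Answer: yes

Derivation:
Gen 1 (s2^-1): push. Stack: [s2^-1]
Gen 2 (s2^-1): push. Stack: [s2^-1 s2^-1]
Gen 3 (s2^-1): push. Stack: [s2^-1 s2^-1 s2^-1]
Gen 4 (s2): cancels prior s2^-1. Stack: [s2^-1 s2^-1]
Gen 5 (s2): cancels prior s2^-1. Stack: [s2^-1]
Gen 6 (s2^-1): push. Stack: [s2^-1 s2^-1]
Gen 7 (s2^-1): push. Stack: [s2^-1 s2^-1 s2^-1]
Gen 8 (s2): cancels prior s2^-1. Stack: [s2^-1 s2^-1]
Gen 9 (s2): cancels prior s2^-1. Stack: [s2^-1]
Gen 10 (s2): cancels prior s2^-1. Stack: []
Reduced word: (empty)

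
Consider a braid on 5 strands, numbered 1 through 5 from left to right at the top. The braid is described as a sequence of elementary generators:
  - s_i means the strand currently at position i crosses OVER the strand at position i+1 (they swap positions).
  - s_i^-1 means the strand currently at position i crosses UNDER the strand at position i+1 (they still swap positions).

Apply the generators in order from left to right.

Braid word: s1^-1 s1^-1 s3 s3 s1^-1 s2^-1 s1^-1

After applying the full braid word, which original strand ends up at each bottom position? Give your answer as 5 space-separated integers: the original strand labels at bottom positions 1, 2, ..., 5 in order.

Gen 1 (s1^-1): strand 1 crosses under strand 2. Perm now: [2 1 3 4 5]
Gen 2 (s1^-1): strand 2 crosses under strand 1. Perm now: [1 2 3 4 5]
Gen 3 (s3): strand 3 crosses over strand 4. Perm now: [1 2 4 3 5]
Gen 4 (s3): strand 4 crosses over strand 3. Perm now: [1 2 3 4 5]
Gen 5 (s1^-1): strand 1 crosses under strand 2. Perm now: [2 1 3 4 5]
Gen 6 (s2^-1): strand 1 crosses under strand 3. Perm now: [2 3 1 4 5]
Gen 7 (s1^-1): strand 2 crosses under strand 3. Perm now: [3 2 1 4 5]

Answer: 3 2 1 4 5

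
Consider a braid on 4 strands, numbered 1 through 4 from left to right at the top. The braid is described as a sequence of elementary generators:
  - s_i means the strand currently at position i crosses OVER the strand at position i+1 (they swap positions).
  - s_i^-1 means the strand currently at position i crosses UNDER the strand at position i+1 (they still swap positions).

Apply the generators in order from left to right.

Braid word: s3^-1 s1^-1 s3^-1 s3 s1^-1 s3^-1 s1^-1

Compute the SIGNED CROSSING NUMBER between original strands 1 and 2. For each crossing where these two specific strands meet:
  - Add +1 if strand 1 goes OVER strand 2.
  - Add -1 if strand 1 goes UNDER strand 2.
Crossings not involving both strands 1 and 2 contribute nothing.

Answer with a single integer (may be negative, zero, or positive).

Answer: -1

Derivation:
Gen 1: crossing 3x4. Both 1&2? no. Sum: 0
Gen 2: 1 under 2. Both 1&2? yes. Contrib: -1. Sum: -1
Gen 3: crossing 4x3. Both 1&2? no. Sum: -1
Gen 4: crossing 3x4. Both 1&2? no. Sum: -1
Gen 5: 2 under 1. Both 1&2? yes. Contrib: +1. Sum: 0
Gen 6: crossing 4x3. Both 1&2? no. Sum: 0
Gen 7: 1 under 2. Both 1&2? yes. Contrib: -1. Sum: -1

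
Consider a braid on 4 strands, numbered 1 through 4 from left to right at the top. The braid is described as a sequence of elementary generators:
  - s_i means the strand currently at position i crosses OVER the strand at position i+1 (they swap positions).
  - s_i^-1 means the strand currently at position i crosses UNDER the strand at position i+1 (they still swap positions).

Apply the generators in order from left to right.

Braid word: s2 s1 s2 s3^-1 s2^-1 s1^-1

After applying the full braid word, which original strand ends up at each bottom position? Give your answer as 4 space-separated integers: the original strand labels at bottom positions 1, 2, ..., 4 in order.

Gen 1 (s2): strand 2 crosses over strand 3. Perm now: [1 3 2 4]
Gen 2 (s1): strand 1 crosses over strand 3. Perm now: [3 1 2 4]
Gen 3 (s2): strand 1 crosses over strand 2. Perm now: [3 2 1 4]
Gen 4 (s3^-1): strand 1 crosses under strand 4. Perm now: [3 2 4 1]
Gen 5 (s2^-1): strand 2 crosses under strand 4. Perm now: [3 4 2 1]
Gen 6 (s1^-1): strand 3 crosses under strand 4. Perm now: [4 3 2 1]

Answer: 4 3 2 1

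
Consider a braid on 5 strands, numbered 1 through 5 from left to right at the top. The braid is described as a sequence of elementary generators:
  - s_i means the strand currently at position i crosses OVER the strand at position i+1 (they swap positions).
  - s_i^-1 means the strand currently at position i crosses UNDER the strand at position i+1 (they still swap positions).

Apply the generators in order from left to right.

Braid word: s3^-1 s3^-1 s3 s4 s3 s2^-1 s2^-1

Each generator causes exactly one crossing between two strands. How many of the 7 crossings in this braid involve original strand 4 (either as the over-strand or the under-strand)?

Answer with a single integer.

Answer: 4

Derivation:
Gen 1: crossing 3x4. Involves strand 4? yes. Count so far: 1
Gen 2: crossing 4x3. Involves strand 4? yes. Count so far: 2
Gen 3: crossing 3x4. Involves strand 4? yes. Count so far: 3
Gen 4: crossing 3x5. Involves strand 4? no. Count so far: 3
Gen 5: crossing 4x5. Involves strand 4? yes. Count so far: 4
Gen 6: crossing 2x5. Involves strand 4? no. Count so far: 4
Gen 7: crossing 5x2. Involves strand 4? no. Count so far: 4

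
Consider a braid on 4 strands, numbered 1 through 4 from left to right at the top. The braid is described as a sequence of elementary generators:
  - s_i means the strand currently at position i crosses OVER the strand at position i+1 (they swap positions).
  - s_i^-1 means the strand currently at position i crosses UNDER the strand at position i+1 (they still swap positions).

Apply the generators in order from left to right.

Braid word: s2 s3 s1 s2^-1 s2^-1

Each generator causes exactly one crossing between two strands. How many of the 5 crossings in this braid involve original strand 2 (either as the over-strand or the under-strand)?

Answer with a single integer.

Answer: 2

Derivation:
Gen 1: crossing 2x3. Involves strand 2? yes. Count so far: 1
Gen 2: crossing 2x4. Involves strand 2? yes. Count so far: 2
Gen 3: crossing 1x3. Involves strand 2? no. Count so far: 2
Gen 4: crossing 1x4. Involves strand 2? no. Count so far: 2
Gen 5: crossing 4x1. Involves strand 2? no. Count so far: 2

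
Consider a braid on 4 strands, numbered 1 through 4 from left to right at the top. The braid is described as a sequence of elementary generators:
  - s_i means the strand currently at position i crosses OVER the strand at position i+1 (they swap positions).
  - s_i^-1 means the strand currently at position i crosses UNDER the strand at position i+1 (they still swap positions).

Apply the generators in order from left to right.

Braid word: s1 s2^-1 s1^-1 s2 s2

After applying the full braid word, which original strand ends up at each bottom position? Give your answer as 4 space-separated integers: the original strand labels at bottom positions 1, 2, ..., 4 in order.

Gen 1 (s1): strand 1 crosses over strand 2. Perm now: [2 1 3 4]
Gen 2 (s2^-1): strand 1 crosses under strand 3. Perm now: [2 3 1 4]
Gen 3 (s1^-1): strand 2 crosses under strand 3. Perm now: [3 2 1 4]
Gen 4 (s2): strand 2 crosses over strand 1. Perm now: [3 1 2 4]
Gen 5 (s2): strand 1 crosses over strand 2. Perm now: [3 2 1 4]

Answer: 3 2 1 4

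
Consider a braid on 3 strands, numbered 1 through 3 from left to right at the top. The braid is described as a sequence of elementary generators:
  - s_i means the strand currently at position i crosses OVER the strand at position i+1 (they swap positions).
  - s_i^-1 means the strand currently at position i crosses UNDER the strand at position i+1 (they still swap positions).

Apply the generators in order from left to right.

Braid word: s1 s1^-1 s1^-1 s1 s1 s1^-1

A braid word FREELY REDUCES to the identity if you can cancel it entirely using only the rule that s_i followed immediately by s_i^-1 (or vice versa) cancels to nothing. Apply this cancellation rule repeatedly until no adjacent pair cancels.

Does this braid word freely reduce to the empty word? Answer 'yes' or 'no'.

Gen 1 (s1): push. Stack: [s1]
Gen 2 (s1^-1): cancels prior s1. Stack: []
Gen 3 (s1^-1): push. Stack: [s1^-1]
Gen 4 (s1): cancels prior s1^-1. Stack: []
Gen 5 (s1): push. Stack: [s1]
Gen 6 (s1^-1): cancels prior s1. Stack: []
Reduced word: (empty)

Answer: yes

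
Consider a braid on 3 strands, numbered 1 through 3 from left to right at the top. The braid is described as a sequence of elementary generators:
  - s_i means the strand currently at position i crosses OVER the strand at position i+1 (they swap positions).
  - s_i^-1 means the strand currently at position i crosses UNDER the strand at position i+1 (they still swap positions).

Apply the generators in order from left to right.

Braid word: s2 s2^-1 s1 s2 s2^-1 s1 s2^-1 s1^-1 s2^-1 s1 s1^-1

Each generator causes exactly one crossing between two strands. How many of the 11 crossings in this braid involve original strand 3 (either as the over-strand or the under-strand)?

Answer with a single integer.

Answer: 8

Derivation:
Gen 1: crossing 2x3. Involves strand 3? yes. Count so far: 1
Gen 2: crossing 3x2. Involves strand 3? yes. Count so far: 2
Gen 3: crossing 1x2. Involves strand 3? no. Count so far: 2
Gen 4: crossing 1x3. Involves strand 3? yes. Count so far: 3
Gen 5: crossing 3x1. Involves strand 3? yes. Count so far: 4
Gen 6: crossing 2x1. Involves strand 3? no. Count so far: 4
Gen 7: crossing 2x3. Involves strand 3? yes. Count so far: 5
Gen 8: crossing 1x3. Involves strand 3? yes. Count so far: 6
Gen 9: crossing 1x2. Involves strand 3? no. Count so far: 6
Gen 10: crossing 3x2. Involves strand 3? yes. Count so far: 7
Gen 11: crossing 2x3. Involves strand 3? yes. Count so far: 8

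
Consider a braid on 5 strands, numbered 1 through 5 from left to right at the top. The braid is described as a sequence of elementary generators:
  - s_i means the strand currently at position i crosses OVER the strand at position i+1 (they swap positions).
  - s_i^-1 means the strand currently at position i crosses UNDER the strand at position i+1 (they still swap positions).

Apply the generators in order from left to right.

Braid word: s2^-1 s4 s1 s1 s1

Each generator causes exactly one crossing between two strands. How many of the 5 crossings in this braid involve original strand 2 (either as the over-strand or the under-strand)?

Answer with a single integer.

Gen 1: crossing 2x3. Involves strand 2? yes. Count so far: 1
Gen 2: crossing 4x5. Involves strand 2? no. Count so far: 1
Gen 3: crossing 1x3. Involves strand 2? no. Count so far: 1
Gen 4: crossing 3x1. Involves strand 2? no. Count so far: 1
Gen 5: crossing 1x3. Involves strand 2? no. Count so far: 1

Answer: 1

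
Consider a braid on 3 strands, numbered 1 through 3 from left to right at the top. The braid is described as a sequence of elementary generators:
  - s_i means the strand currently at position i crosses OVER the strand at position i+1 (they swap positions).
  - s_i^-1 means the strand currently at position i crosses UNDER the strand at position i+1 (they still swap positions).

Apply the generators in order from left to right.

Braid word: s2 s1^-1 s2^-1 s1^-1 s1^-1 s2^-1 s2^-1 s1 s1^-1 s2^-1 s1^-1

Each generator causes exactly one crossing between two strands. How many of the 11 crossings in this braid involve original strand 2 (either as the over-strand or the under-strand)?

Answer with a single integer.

Gen 1: crossing 2x3. Involves strand 2? yes. Count so far: 1
Gen 2: crossing 1x3. Involves strand 2? no. Count so far: 1
Gen 3: crossing 1x2. Involves strand 2? yes. Count so far: 2
Gen 4: crossing 3x2. Involves strand 2? yes. Count so far: 3
Gen 5: crossing 2x3. Involves strand 2? yes. Count so far: 4
Gen 6: crossing 2x1. Involves strand 2? yes. Count so far: 5
Gen 7: crossing 1x2. Involves strand 2? yes. Count so far: 6
Gen 8: crossing 3x2. Involves strand 2? yes. Count so far: 7
Gen 9: crossing 2x3. Involves strand 2? yes. Count so far: 8
Gen 10: crossing 2x1. Involves strand 2? yes. Count so far: 9
Gen 11: crossing 3x1. Involves strand 2? no. Count so far: 9

Answer: 9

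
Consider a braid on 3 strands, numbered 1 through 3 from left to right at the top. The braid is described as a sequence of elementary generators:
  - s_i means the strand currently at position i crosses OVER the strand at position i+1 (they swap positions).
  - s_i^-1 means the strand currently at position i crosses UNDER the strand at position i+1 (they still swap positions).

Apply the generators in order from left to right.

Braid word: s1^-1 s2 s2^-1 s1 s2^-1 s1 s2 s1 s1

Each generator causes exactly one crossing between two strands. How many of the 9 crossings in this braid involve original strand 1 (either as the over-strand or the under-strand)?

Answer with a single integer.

Answer: 6

Derivation:
Gen 1: crossing 1x2. Involves strand 1? yes. Count so far: 1
Gen 2: crossing 1x3. Involves strand 1? yes. Count so far: 2
Gen 3: crossing 3x1. Involves strand 1? yes. Count so far: 3
Gen 4: crossing 2x1. Involves strand 1? yes. Count so far: 4
Gen 5: crossing 2x3. Involves strand 1? no. Count so far: 4
Gen 6: crossing 1x3. Involves strand 1? yes. Count so far: 5
Gen 7: crossing 1x2. Involves strand 1? yes. Count so far: 6
Gen 8: crossing 3x2. Involves strand 1? no. Count so far: 6
Gen 9: crossing 2x3. Involves strand 1? no. Count so far: 6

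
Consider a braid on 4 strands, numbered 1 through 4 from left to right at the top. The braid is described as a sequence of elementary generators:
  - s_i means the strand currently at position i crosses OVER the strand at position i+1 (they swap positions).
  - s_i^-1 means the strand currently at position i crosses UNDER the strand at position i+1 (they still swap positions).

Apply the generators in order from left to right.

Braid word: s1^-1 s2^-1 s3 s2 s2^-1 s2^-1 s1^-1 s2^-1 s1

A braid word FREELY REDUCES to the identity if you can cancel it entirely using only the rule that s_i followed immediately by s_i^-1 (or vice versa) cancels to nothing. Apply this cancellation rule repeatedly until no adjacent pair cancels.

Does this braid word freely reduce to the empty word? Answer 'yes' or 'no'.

Gen 1 (s1^-1): push. Stack: [s1^-1]
Gen 2 (s2^-1): push. Stack: [s1^-1 s2^-1]
Gen 3 (s3): push. Stack: [s1^-1 s2^-1 s3]
Gen 4 (s2): push. Stack: [s1^-1 s2^-1 s3 s2]
Gen 5 (s2^-1): cancels prior s2. Stack: [s1^-1 s2^-1 s3]
Gen 6 (s2^-1): push. Stack: [s1^-1 s2^-1 s3 s2^-1]
Gen 7 (s1^-1): push. Stack: [s1^-1 s2^-1 s3 s2^-1 s1^-1]
Gen 8 (s2^-1): push. Stack: [s1^-1 s2^-1 s3 s2^-1 s1^-1 s2^-1]
Gen 9 (s1): push. Stack: [s1^-1 s2^-1 s3 s2^-1 s1^-1 s2^-1 s1]
Reduced word: s1^-1 s2^-1 s3 s2^-1 s1^-1 s2^-1 s1

Answer: no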